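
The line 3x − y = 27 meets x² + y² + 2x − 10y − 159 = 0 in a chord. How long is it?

5√10

Express y = 3x − 27 and substitute into the circle:
10x² − 190x + 840 = 0  ⟹  x² − 19x + 84 = 0
x = 12 or x = 7, giving (12, 9) and (7, −6).
Chord length = distance between (12, 9) and (7, −6) = √250 = 5√10.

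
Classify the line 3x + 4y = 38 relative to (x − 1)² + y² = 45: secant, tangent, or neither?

neither

Centre (1, 0), r² = 45. Distance² from centre to line = (−35)²/25 = 49.
Since d² > r², the line lies outside the circle.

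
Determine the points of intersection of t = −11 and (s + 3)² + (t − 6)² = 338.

From the line, t = −11. Substituting:
s² + 6s − 40 = 0
s = 4 or s = −10, giving (4, −11) and (−10, −11).

(−10, −11) and (4, −11)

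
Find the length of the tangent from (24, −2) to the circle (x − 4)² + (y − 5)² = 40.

With centre O = (4, 5), |OP|² = 449 and r² = 40.
The tangent meets the radius at right angles, so tangent² = |PO|² − r² = 449 − 40 = 409.

√409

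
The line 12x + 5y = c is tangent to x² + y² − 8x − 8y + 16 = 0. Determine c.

c = 16 or c = 120

Tangency holds when the distance from the centre (4, 4) to the line equals the radius 4:
|12·4 + 5·4 − c| / √169 = 4
|c − (68)| = 4·13, so c = 120 or c = 16.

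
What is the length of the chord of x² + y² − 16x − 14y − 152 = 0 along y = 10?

32

The distance from (8, 7) to the line is 3, and r² = 265.
Half the chord is √(r² − d²) = √(256), so the full chord is 32.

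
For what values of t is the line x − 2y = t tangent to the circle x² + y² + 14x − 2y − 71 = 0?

Tangency holds when the distance from the centre (−7, 1) to the line equals the radius 11:
|1·(−7) − 2·1 − t| / √5 = 11
|t − (−9)| = 11√5.

t = −9 ± 11√5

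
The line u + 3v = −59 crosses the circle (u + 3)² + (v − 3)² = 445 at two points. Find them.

(−14, −15) and (−5, −18)

Substitute v = (−59 − u)/3:
10u² + 190u + 700 = 0  ⟹  u² + 19u + 70 = 0
u = −5 or u = −14, giving (−5, −18) and (−14, −15).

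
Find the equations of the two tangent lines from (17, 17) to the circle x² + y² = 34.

A line y − (17) = m(x − (17)) is tangent when its distance from (0, 0) is √34:
(−17m − (−17))² = 34(m² + 1)
15m² − 34m + 15 = 0, so m = 5/3 or m = 3/5.
Through (17, 17) these give 5x − 3y = 34 and 3x − 5y = −34.

5x − 3y = 34 and 3x − 5y = −34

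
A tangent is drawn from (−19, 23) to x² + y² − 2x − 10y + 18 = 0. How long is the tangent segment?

The centre is (1, 5) and r = 2√2. The square of the distance from P to the centre is 400 + 324 = 724.
By the tangent–radius right angle, tangent length = √(|PO|² − r²) = √716 = 2√179.

2√179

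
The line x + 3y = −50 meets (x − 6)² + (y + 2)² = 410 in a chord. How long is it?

8√10

The distance from (6, −2) to the line is 50/√10, and r² = 410.
Half the chord is √(r² − d²) = √(160), so the full chord is 8√10.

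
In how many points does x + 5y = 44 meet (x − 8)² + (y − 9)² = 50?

Centre (8, 9), r² = 50. Distance² from centre to line = (9)²/26 = 81/26.
Since d² < r², the line cuts the circle twice.

2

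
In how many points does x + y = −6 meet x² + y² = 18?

1

d² = (1·0 + 1·0 − (−6))²/2 = 18; r² = 18.
Since d² = r², the line is tangent.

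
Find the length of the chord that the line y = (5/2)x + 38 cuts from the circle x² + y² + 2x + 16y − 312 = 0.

4√29

The distance from (−1, −8) to the line is 87/√29, and r² = 377.
Half the chord is √(r² − d²) = √(116), so the full chord is 4√29.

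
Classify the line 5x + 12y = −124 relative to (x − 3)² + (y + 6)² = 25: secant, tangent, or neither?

neither

Centre (3, −6), r² = 25. Distance² from centre to line = (67)²/169 = 4489/169.
Since d² > r², the line lies outside the circle.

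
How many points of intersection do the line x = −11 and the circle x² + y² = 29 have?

Centre (0, 0), r² = 29. Distance² from centre to line = (11)² = 121.
Since d² > r², the line lies outside the circle.

0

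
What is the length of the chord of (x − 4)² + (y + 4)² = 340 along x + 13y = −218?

2√170

Substitute y = (−218 − x)/13:
170x² − 1020x − 27200 = 0  ⟹  x² − 6x − 160 = 0
x = 16 or x = −10, giving (16, −18) and (−10, −16).
Chord length = distance between (16, −18) and (−10, −16) = √680 = 2√170.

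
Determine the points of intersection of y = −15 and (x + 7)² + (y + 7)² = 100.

Express y = −15 and substitute into the circle:
x² + 14x + 13 = 0
x = −1 or x = −13, giving (−1, −15) and (−13, −15).

(−13, −15) and (−1, −15)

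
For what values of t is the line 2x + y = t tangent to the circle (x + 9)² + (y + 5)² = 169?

For a tangent, require d(centre, line) = r = 13.
|2·(−9) + 1·(−5) − t| / √5 = 13
|t − (−23)| = 13√5.

t = −23 ± 13√5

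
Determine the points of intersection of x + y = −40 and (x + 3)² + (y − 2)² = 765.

Substitute y = −x − 40:
2x² + 90x + 1008 = 0  ⟹  x² + 45x + 504 = 0
x = −21 or x = −24, giving (−21, −19) and (−24, −16).

(−24, −16) and (−21, −19)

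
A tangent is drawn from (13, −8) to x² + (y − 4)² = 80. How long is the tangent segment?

√233

The centre is (0, 4) and r = 4√5. The square of the distance from P to the centre is 169 + 144 = 313.
The tangent meets the radius at right angles, so tangent² = |PO|² − r² = 313 − 80 = 233.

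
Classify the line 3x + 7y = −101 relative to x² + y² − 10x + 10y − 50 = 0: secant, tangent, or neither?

d² = (3·5 + 7·(−5) − (−101))²/58 = 6561/58; r² = 100.
Since d² > r², the line lies outside the circle.

neither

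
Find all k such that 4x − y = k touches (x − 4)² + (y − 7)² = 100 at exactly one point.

k = 9 ± 10√17

The line touches the circle iff its distance from (4, 7) is 10:
|4·4 − 1·7 − k| / √17 = 10
|k − (9)| = 10√17.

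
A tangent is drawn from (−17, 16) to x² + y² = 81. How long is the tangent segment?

4√29

Centre (0, 0), r² = 81. |PO|² = (−17)² + (16)² = 545.
Power of the point: PT² = |PO|² − r² = 464, so PT = 4√29.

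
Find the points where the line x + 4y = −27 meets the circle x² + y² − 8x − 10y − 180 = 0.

(−7, −5) and (9, −9)

Express y = (−27 − x)/4 and substitute into the circle:
17x² − 34x − 1071 = 0  ⟹  x² − 2x − 63 = 0
x = 9 or x = −7, giving (9, −9) and (−7, −5).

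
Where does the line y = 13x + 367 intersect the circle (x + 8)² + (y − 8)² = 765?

(−29, −10) and (−26, 29)

From the line, y = 13x + 367. Substituting:
170x² + 9350x + 128180 = 0  ⟹  x² + 55x + 754 = 0
x = −26 or x = −29, giving (−26, 29) and (−29, −10).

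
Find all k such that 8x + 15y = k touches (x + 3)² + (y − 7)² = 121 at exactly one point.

k = −106 or k = 268

The line touches the circle iff its distance from (−3, 7) is 11:
|8·(−3) + 15·7 − k| / √289 = 11
|k − (81)| = 11·17, so k = 268 or k = −106.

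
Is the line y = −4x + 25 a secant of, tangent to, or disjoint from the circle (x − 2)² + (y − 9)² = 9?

secant

Substituting the line into the circle gives 17x² − 132x + 251 = 0.
Discriminant = (−132)² − 4·17·(251) = 356 > 0.
Two real roots: the line is a secant.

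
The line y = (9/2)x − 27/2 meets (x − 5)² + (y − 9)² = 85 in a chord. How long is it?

2√85

Express y = (−27 + 9x)/2 and substitute into the circle:
85x² − 850x + 1785 = 0  ⟹  x² − 10x + 21 = 0
x = 7 or x = 3, giving (7, 18) and (3, 0).
|(7, 18) − (3, 0)| = √((4)² + (18)²) = 2√85.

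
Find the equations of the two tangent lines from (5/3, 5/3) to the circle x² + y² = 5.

A line y − (5/3) = m(x − (5/3)) is tangent when its distance from (0, 0) is √5:
(−5/3m − (−5/3))² = 5(m² + 1)
2m² + 5m + 2 = 0, so m = −2 or m = −1/2.
With m = −2: 2x + y = 5. With m = −1/2: x + 2y = 5.

2x + y = 5 and x + 2y = 5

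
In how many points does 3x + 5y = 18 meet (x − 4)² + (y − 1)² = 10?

2

d² = (3·4 + 5·1 − (18))²/34 = 1/34; r² = 10.
Since d² < r², the line cuts the circle twice.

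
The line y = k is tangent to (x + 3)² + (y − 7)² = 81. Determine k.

For a tangent, require d(centre, line) = r = 9.
|0·(−3) + 1·7 − k| / √1 = 9
|k − (7)| = 9, so k = 16 or k = −2.

k = −2 or k = 16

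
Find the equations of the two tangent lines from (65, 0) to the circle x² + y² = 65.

Let a tangent through (65, 0) have slope m. Its distance from (0, 0) must equal √65:
(−65m − (0))² = 65(m² + 1)
64m² − 1 = 0, so m = 1/8 or m = −1/8.
Through (65, 0) these give x − 8y = 65 and x + 8y = 65.

x − 8y = 65 and x + 8y = 65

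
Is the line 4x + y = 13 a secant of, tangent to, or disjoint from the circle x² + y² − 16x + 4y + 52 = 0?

d² = (4·8 + 1·(−2) − (13))²/17 = 17; r² = 16.
Since d² > r², the line lies outside the circle.

disjoint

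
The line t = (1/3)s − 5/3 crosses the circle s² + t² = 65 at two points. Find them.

Express t = (−5 + s)/3 and substitute into the circle:
10s² − 10s − 560 = 0  ⟹  s² − s − 56 = 0
s = 8 or s = −7, giving (8, 1) and (−7, −4).

(−7, −4) and (8, 1)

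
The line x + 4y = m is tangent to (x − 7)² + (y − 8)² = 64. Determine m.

For a tangent, require d(centre, line) = r = 8.
|1·7 + 4·8 − m| / √17 = 8
|m − (39)| = 8√17.

m = 39 ± 8√17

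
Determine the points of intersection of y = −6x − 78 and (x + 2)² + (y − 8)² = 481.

(−17, 24) and (−11, −12)

Substitute y = −6x − 78:
37x² + 1036x + 6919 = 0  ⟹  x² + 28x + 187 = 0
x = −11 or x = −17, giving (−11, −12) and (−17, 24).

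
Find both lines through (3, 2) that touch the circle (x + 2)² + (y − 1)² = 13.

Let a tangent through (3, 2) have slope m. Its distance from (−2, 1) must equal √13:
(−5m − (−1))² = 13(m² + 1)
6m² − 5m − 6 = 0, so m = −2/3 or m = 3/2.
Through (3, 2) these give 2x + 3y = 12 and 3x − 2y = 5.

2x + 3y = 12 and 3x − 2y = 5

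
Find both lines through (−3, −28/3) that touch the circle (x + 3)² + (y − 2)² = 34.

5x + 3y = −43 and 5x − 3y = 13

Let a tangent through (−3, −28/3) have slope m. Its distance from (−3, 2) must equal √34:
[m·(0) − (34/3)]² = 34(m² + 1)
9m² − 25 = 0, so m = −5/3 or m = 5/3.
Through (−3, −28/3) these give 5x + 3y = −43 and 5x − 3y = 13.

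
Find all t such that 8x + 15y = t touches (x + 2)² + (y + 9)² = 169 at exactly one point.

t = −372 or t = 70

For a tangent, require d(centre, line) = r = 13.
|8·(−2) + 15·(−9) − t| / √289 = 13
|t − (−151)| = 13·17, so t = 70 or t = −372.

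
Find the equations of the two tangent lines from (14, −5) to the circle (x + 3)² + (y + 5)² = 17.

x + 4y = −6 and x − 4y = 34

Write the tangent as mx − y + (−5 − m·(14)) = 0 and set its distance from the centre to √17:
(−17m − (0))² = 17(m² + 1)
16m² − 1 = 0, so m = −1/4 or m = 1/4.
Through (14, −5) these give x + 4y = −6 and x − 4y = 34.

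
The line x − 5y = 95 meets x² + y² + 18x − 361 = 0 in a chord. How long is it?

2√26

Express y = (−95 + x)/5 and substitute into the circle:
26x² + 260x = 0  ⟹  x² + 10x = 0
x = 0 or x = −10, giving (0, −19) and (−10, −21).
|(0, −19) − (−10, −21)| = √((10)² + (2)²) = 2√26.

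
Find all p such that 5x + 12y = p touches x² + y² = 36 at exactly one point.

p = −78 or p = 78

Tangency holds when the distance from the centre (0, 0) to the line equals the radius 6:
|5·0 + 12·0 − p| / √169 = 6
|p| = 6·13, so p = 78 or p = −78.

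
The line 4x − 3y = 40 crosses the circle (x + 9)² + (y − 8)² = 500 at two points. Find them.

From the line, y = (−40 + 4x)/3. Substituting:
25x² − 350x + 325 = 0  ⟹  x² − 14x + 13 = 0
x = 13 or x = 1, giving (13, 4) and (1, −12).

(1, −12) and (13, 4)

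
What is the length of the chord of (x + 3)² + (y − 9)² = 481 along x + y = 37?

√2

From the line, y = −x + 37. Substituting:
2x² − 50x + 312 = 0  ⟹  x² − 25x + 156 = 0
x = 13 or x = 12, giving (13, 24) and (12, 25).
Chord length = distance between (13, 24) and (12, 25) = √2 = √2.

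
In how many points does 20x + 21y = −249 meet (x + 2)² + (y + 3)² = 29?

Centre (−2, −3), r² = 29. Distance² from centre to line = (146)²/841 = 21316/841.
Since d² < r², the line cuts the circle twice.

2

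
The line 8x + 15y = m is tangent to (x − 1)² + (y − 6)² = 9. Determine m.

m = 47 or m = 149

The line touches the circle iff its distance from (1, 6) is 3:
|8·1 + 15·6 − m| / √289 = 3
|m − (98)| = 3·17, so m = 149 or m = 47.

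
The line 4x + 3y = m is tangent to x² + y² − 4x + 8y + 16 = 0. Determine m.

m = −14 or m = 6

The line touches the circle iff its distance from (2, −4) is 2:
|4·2 + 3·(−4) − m| / √25 = 2
|m − (−4)| = 2·5, so m = 6 or m = −14.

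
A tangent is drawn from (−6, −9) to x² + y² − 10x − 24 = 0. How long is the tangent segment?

With centre O = (5, 0), |OP|² = 202 and r² = 49.
By the tangent–radius right angle, tangent length = √(|PO|² − r²) = √153 = 3√17.

3√17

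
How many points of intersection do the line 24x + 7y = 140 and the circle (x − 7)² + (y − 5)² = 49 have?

2

Substituting the line into the circle gives 625x² − 5726x + 11025 = 0.
Discriminant = (−5726)² − 4·625·(11025) = 5224576 > 0.
Two real roots: the line is a secant.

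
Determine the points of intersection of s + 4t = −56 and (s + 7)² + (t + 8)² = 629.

(−32, −6) and (16, −18)

From the line, t = (−56 − s)/4. Substituting:
17s² + 272s − 8704 = 0  ⟹  s² + 16s − 512 = 0
s = 16 or s = −32, giving (16, −18) and (−32, −6).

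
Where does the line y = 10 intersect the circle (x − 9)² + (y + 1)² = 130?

(6, 10) and (12, 10)

Express y = 10 and substitute into the circle:
x² − 18x + 72 = 0
x = 12 or x = 6, giving (12, 10) and (6, 10).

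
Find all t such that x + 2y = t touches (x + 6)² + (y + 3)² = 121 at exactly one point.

t = −12 ± 11√5

Tangency holds when the distance from the centre (−6, −3) to the line equals the radius 11:
|1·(−6) + 2·(−3) − t| / √5 = 11
|t − (−12)| = 11√5.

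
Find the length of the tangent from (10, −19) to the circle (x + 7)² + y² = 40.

√610

The centre is (−7, 0) and r = 2√10. The square of the distance from P to the centre is 289 + 361 = 650.
Power of the point: PT² = |PO|² − r² = 610, so PT = √610.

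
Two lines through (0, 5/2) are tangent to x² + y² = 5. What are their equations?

A line y − (5/2) = m(x − (0)) is tangent when its distance from (0, 0) is √5:
[m·(0) − (−5/2)]² = 5(m² + 1)
4m² − 1 = 0, so m = 1/2 or m = −1/2.
With m = 1/2: x − 2y = −5. With m = −1/2: x + 2y = 5.

x − 2y = −5 and x + 2y = 5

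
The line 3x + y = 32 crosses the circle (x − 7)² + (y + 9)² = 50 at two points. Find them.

(12, −4) and (14, −10)

Express y = −3x + 32 and substitute into the circle:
10x² − 260x + 1680 = 0  ⟹  x² − 26x + 168 = 0
x = 14 or x = 12, giving (14, −10) and (12, −4).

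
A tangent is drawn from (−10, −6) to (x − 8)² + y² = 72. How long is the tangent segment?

12√2

The centre is (8, 0) and r = 6√2. The square of the distance from P to the centre is 324 + 36 = 360.
By the tangent–radius right angle, tangent length = √(|PO|² − r²) = √288 = 12√2.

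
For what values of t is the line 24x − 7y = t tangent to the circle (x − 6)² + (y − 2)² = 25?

t = 5 or t = 255

For a tangent, require d(centre, line) = r = 5.
|24·6 − 7·2 − t| / √625 = 5
|t − (130)| = 5·25, so t = 255 or t = 5.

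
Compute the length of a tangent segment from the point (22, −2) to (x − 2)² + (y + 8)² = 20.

Centre (2, −8), r² = 20. |PO|² = (20)² + (6)² = 436.
Power of the point: PT² = |PO|² − r² = 416, so PT = 4√26.

4√26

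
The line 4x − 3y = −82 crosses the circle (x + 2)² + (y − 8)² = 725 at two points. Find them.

Substitute y = (82 + 4x)/3:
25x² + 500x − 3125 = 0  ⟹  x² + 20x − 125 = 0
x = 5 or x = −25, giving (5, 34) and (−25, −6).

(−25, −6) and (5, 34)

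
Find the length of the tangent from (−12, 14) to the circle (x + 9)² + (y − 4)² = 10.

The centre is (−9, 4) and r = √10. The square of the distance from P to the centre is 9 + 100 = 109.
The tangent meets the radius at right angles, so tangent² = |PO|² − r² = 109 − 10 = 99.

3√11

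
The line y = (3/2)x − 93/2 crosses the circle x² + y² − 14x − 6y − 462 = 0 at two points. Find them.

(21, −15) and (29, −3)

Express y = (−93 + 3x)/2 and substitute into the circle:
13x² − 650x + 7917 = 0  ⟹  x² − 50x + 609 = 0
x = 29 or x = 21, giving (29, −3) and (21, −15).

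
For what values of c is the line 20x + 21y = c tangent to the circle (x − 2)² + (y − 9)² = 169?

For a tangent, require d(centre, line) = r = 13.
|20·2 + 21·9 − c| / √841 = 13
|c − (229)| = 13·29, so c = 606 or c = −148.

c = −148 or c = 606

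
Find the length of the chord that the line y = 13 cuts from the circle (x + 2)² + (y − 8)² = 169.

The distance from (−2, 8) to the line is 5, and r² = 169.
Chord = 2√(r² − d²) = 2·√(144) = 24.

24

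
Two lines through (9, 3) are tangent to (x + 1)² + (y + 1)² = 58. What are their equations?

Write the tangent as mx − y + (3 − m·(9)) = 0 and set its distance from the centre to √58:
[m·(−10) − (−4)]² = 58(m² + 1)
21m² − 40m − 21 = 0, so m = 7/3 or m = −3/7.
Through (9, 3) these give 7x − 3y = 54 and 3x + 7y = 48.

7x − 3y = 54 and 3x + 7y = 48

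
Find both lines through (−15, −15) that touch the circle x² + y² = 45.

Let a tangent through (−15, −15) have slope m. Its distance from (0, 0) must equal 3√5:
[m·(15) − (15)]² = 45(m² + 1)
2m² − 5m + 2 = 0, so m = 1/2 or m = 2.
Through (−15, −15) these give x − 2y = 15 and 2x − y = −15.

x − 2y = 15 and 2x − y = −15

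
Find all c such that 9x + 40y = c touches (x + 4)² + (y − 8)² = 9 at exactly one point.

c = 161 or c = 407

The line touches the circle iff its distance from (−4, 8) is 3:
|9·(−4) + 40·8 − c| / √1681 = 3
|c − (284)| = 3·41, so c = 407 or c = 161.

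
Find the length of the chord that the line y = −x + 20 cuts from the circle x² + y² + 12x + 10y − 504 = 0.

Centre (−6, −5), r² = 565. Perpendicular distance d from centre to line = |−31| / √2 = 31/√2.
Chord = 2√(r² − d²) = 2·√(169/2) = 13√2.

13√2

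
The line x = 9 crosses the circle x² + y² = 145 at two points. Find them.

The line gives x = 9. Substituting into the circle:
y² − 64 = 0
y = 8 or y = −8, giving (9, 8) and (9, −8).

(9, −8) and (9, 8)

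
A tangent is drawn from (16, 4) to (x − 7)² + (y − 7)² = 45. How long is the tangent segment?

3√5

With centre O = (7, 7), |OP|² = 90 and r² = 45.
By the tangent–radius right angle, tangent length = √(|PO|² − r²) = √45 = 3√5.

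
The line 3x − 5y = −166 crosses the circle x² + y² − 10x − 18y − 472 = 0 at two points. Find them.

(−12, 26) and (−2, 32)

Express y = (166 + 3x)/5 and substitute into the circle:
34x² + 476x + 816 = 0  ⟹  x² + 14x + 24 = 0
x = −2 or x = −12, giving (−2, 32) and (−12, 26).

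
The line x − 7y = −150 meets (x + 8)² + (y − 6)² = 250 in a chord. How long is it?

10√2

Centre (−8, 6), r² = 250. Perpendicular distance d from centre to line = |100| / √50 = 100/√50.
Chord = 2√(r² − d²) = 2·√(50) = 10√2.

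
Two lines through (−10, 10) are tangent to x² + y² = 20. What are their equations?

x + 2y = 10 and 2x + y = −10

A line y − (10) = m(x − (−10)) is tangent when its distance from (0, 0) is 2√5:
[m·(10) − (−10)]² = 20(m² + 1)
2m² + 5m + 2 = 0, so m = −1/2 or m = −2.
Through (−10, 10) these give x + 2y = 10 and 2x + y = −10.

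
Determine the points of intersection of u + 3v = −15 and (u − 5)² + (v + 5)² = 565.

Substitute v = (−15 − u)/3:
10u² − 90u − 4860 = 0  ⟹  u² − 9u − 486 = 0
u = 27 or u = −18, giving (27, −14) and (−18, 1).

(−18, 1) and (27, −14)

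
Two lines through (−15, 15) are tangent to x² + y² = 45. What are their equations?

x + 2y = 15 and 2x + y = −15

Let a tangent through (−15, 15) have slope m. Its distance from (0, 0) must equal 3√5:
(15m − (−15))² = 45(m² + 1)
2m² + 5m + 2 = 0, so m = −1/2 or m = −2.
Through (−15, 15) these give x + 2y = 15 and 2x + y = −15.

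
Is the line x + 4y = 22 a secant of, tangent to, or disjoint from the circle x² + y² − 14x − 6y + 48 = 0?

secant

Substituting the line into the circle gives 17x² − 244x + 724 = 0.
Δ = 59536 − 49232 = 10304.
Two real roots: the line is a secant.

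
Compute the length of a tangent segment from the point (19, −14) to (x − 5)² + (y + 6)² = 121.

√139

With centre O = (5, −6), |OP|² = 260 and r² = 121.
Power of the point: PT² = |PO|² − r² = 139, so PT = √139.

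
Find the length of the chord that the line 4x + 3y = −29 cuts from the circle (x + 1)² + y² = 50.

10

The distance from (−1, 0) to the line is 25/√25, and r² = 50.
Half the chord is √(r² − d²) = √(25), so the full chord is 10.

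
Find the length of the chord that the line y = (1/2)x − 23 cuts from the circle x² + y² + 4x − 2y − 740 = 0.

14√5

The distance from (−2, 1) to the line is 50/√5, and r² = 745.
Chord = 2√(r² − d²) = 2·√(245) = 14√5.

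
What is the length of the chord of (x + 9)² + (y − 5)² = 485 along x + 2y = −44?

The distance from (−9, 5) to the line is 45/√5, and r² = 485.
Chord = 2√(r² − d²) = 2·√(80) = 8√5.

8√5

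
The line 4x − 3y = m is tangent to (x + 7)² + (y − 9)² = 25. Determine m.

Tangency holds when the distance from the centre (−7, 9) to the line equals the radius 5:
|4·(−7) − 3·9 − m| / √25 = 5
|m − (−55)| = 5·5, so m = −30 or m = −80.

m = −80 or m = −30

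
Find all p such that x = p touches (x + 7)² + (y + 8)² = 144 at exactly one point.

p = −19 or p = 5

The line touches the circle iff its distance from (−7, −8) is 12:
|1·(−7) + 0·(−8) − p| / √1 = 12
|p − (−7)| = 12, so p = 5 or p = −19.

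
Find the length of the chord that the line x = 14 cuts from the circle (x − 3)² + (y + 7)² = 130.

6

The line gives x = 14. Substituting into the circle:
y² + 14y + 40 = 0
y = −4 or y = −10, giving (14, −4) and (14, −10).
|(14, −4) − (14, −10)| = √((0)² + (6)²) = 6.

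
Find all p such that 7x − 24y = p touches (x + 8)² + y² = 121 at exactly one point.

Tangency holds when the distance from the centre (−8, 0) to the line equals the radius 11:
|7·(−8) − 24·0 − p| / √625 = 11
|p − (−56)| = 11·25, so p = 219 or p = −331.

p = −331 or p = 219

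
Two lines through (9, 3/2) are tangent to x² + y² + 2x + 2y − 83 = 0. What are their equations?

Write the tangent as mx − y + (3/2 − m·(9)) = 0 and set its distance from the centre to √85:
(−10m − (−5/2))² = 85(m² + 1)
12m² − 40m − 63 = 0, so m = 9/2 or m = −7/6.
With m = 9/2: 9x − 2y = 78. With m = −7/6: 7x + 6y = 72.

9x − 2y = 78 and 7x + 6y = 72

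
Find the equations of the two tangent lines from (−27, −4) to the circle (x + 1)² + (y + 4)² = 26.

x − 5y = −7 and x + 5y = −47

Write the tangent as mx − y + (−4 − m·(−27)) = 0 and set its distance from the centre to √26:
(26m − (0))² = 26(m² + 1)
25m² − 1 = 0, so m = 1/5 or m = −1/5.
With m = 1/5: x − 5y = −7. With m = −1/5: x + 5y = −47.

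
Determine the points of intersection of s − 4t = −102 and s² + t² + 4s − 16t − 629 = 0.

(−26, 19) and (14, 29)

From the line, t = (102 + s)/4. Substituting:
17s² + 204s − 6188 = 0  ⟹  s² + 12s − 364 = 0
s = 14 or s = −26, giving (14, 29) and (−26, 19).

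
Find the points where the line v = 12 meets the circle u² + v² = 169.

Substitute v = 12:
u² − 25 = 0
u = 5 or u = −5, giving (5, 12) and (−5, 12).

(−5, 12) and (5, 12)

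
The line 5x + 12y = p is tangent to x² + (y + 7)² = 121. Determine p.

For a tangent, require d(centre, line) = r = 11.
|5·0 + 12·(−7) − p| / √169 = 11
|p − (−84)| = 11·13, so p = 59 or p = −227.

p = −227 or p = 59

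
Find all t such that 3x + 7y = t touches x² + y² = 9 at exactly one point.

The line touches the circle iff its distance from (0, 0) is 3:
|3·0 + 7·0 − t| / √58 = 3
|t| = 3√58.

t = ±3√58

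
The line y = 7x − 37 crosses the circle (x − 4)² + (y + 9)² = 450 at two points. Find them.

(1, −30) and (7, 12)

Substitute y = 7x − 37:
50x² − 400x + 350 = 0  ⟹  x² − 8x + 7 = 0
x = 7 or x = 1, giving (7, 12) and (1, −30).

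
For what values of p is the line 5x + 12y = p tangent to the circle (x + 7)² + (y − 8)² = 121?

p = −82 or p = 204

The line touches the circle iff its distance from (−7, 8) is 11:
|5·(−7) + 12·8 − p| / √169 = 11
|p − (61)| = 11·13, so p = 204 or p = −82.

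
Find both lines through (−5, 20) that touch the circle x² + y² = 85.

9x − 2y = −85 and 7x + 6y = 85

Let a tangent through (−5, 20) have slope m. Its distance from (0, 0) must equal √85:
[m·(5) − (−20)]² = 85(m² + 1)
12m² − 40m − 63 = 0, so m = 9/2 or m = −7/6.
Through (−5, 20) these give 9x − 2y = −85 and 7x + 6y = 85.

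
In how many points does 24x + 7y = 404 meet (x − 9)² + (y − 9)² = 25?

1

Centre (9, 9), r² = 25. Distance² from centre to line = (−125)²/625 = 25.
Since d² = r², the line is tangent.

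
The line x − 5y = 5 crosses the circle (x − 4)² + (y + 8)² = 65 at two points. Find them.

Substitute y = (−5 + x)/5:
26x² − 130x = 0  ⟹  x² − 5x = 0
x = 5 or x = 0, giving (5, 0) and (0, −1).

(0, −1) and (5, 0)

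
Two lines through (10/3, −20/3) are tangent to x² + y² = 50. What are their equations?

Write the tangent as mx − y + (−20/3 − m·(10/3)) = 0 and set its distance from the centre to 5√2:
(−10/3m − (20/3))² = 50(m² + 1)
7m² − 8m + 1 = 0, so m = 1/7 or m = 1.
With m = 1/7: x − 7y = 50. With m = 1: x − y = 10.

x − 7y = 50 and x − y = 10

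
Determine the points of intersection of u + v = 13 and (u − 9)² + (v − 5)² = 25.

(5, 8) and (12, 1)

From the line, v = −u + 13. Substituting:
2u² − 34u + 120 = 0  ⟹  u² − 17u + 60 = 0
u = 12 or u = 5, giving (12, 1) and (5, 8).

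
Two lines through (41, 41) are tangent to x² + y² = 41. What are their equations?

4x − 5y = −41 and 5x − 4y = 41

Write the tangent as mx − y + (41 − m·(41)) = 0 and set its distance from the centre to √41:
(−41m − (−41))² = 41(m² + 1)
20m² − 41m + 20 = 0, so m = 4/5 or m = 5/4.
Through (41, 41) these give 4x − 5y = −41 and 5x − 4y = 41.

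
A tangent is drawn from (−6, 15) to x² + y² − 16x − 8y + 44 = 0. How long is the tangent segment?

√281

Centre (8, 4), r² = 36. |PO|² = (−14)² + (11)² = 317.
The tangent meets the radius at right angles, so tangent² = |PO|² − r² = 317 − 36 = 281.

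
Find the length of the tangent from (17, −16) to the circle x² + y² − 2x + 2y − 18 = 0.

The centre is (1, −1) and r = 2√5. The square of the distance from P to the centre is 256 + 225 = 481.
The tangent meets the radius at right angles, so tangent² = |PO|² − r² = 481 − 20 = 461.

√461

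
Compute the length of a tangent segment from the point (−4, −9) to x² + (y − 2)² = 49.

2√22

With centre O = (0, 2), |OP|² = 137 and r² = 49.
Power of the point: PT² = |PO|² − r² = 88, so PT = 2√22.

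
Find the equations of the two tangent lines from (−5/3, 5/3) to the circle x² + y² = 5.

Let a tangent through (−5/3, 5/3) have slope m. Its distance from (0, 0) must equal √5:
(5/3m − (−5/3))² = 5(m² + 1)
2m² − 5m + 2 = 0, so m = 2 or m = 1/2.
With m = 2: 2x − y = −5. With m = 1/2: x − 2y = −5.

2x − y = −5 and x − 2y = −5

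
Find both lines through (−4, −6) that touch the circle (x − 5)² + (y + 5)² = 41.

4x + 5y = −46 and 5x − 4y = 4

Write the tangent as mx − y + (−6 − m·(−4)) = 0 and set its distance from the centre to √41:
[m·(9) − (1)]² = 41(m² + 1)
20m² − 9m − 20 = 0, so m = −4/5 or m = 5/4.
With m = −4/5: 4x + 5y = −46. With m = 5/4: 5x − 4y = 4.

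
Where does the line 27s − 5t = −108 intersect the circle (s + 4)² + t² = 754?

(−9, −27) and (1, 27)

Substitute t = (108 + 27s)/5:
754s² + 6032s − 6786 = 0  ⟹  s² + 8s − 9 = 0
s = 1 or s = −9, giving (1, 27) and (−9, −27).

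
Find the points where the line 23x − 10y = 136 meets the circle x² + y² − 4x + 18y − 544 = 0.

(−8, −32) and (12, 14)

Substitute y = (−136 + 23x)/10:
629x² − 2516x − 60384 = 0  ⟹  x² − 4x − 96 = 0
x = 12 or x = −8, giving (12, 14) and (−8, −32).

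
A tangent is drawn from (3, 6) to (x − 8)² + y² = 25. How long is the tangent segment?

6

With centre O = (8, 0), |OP|² = 61 and r² = 25.
Power of the point: PT² = |PO|² − r² = 36, so PT = 6.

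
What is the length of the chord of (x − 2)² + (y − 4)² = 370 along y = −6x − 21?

From the line, y = −6x − 21. Substituting:
37x² + 296x + 259 = 0  ⟹  x² + 8x + 7 = 0
x = −1 or x = −7, giving (−1, −15) and (−7, 21).
|(−1, −15) − (−7, 21)| = √((6)² + (−36)²) = 6√37.

6√37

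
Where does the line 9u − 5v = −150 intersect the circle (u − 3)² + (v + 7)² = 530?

(−20, −6) and (−10, 12)

Express v = (150 + 9u)/5 and substitute into the circle:
106u² + 3180u + 21200 = 0  ⟹  u² + 30u + 200 = 0
u = −10 or u = −20, giving (−10, 12) and (−20, −6).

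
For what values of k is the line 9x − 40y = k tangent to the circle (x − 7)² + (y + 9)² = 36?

k = 177 or k = 669

The line touches the circle iff its distance from (7, −9) is 6:
|9·7 − 40·(−9) − k| / √1681 = 6
|k − (423)| = 6·41, so k = 669 or k = 177.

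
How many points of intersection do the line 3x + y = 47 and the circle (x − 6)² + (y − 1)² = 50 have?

0

Substituting the line into the circle gives 10x² − 288x + 2102 = 0.
Discriminant = (−288)² − 4·10·(2102) = −1136 < 0.
No real roots: the line does not meet the circle.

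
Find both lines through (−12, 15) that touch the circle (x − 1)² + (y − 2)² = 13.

2x + 3y = 21 and 3x + 2y = −6

Let a tangent through (−12, 15) have slope m. Its distance from (1, 2) must equal √13:
(13m − (−13))² = 13(m² + 1)
6m² + 13m + 6 = 0, so m = −2/3 or m = −3/2.
Through (−12, 15) these give 2x + 3y = 21 and 3x + 2y = −6.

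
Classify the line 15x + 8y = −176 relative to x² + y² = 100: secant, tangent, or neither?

Centre (0, 0), r² = 100. Distance² from centre to line = (176)²/289 = 30976/289.
Since d² > r², the line lies outside the circle.

neither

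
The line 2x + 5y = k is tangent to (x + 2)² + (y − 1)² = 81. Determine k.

k = 1 ± 9√29

Tangency holds when the distance from the centre (−2, 1) to the line equals the radius 9:
|2·(−2) + 5·1 − k| / √29 = 9
|k − (1)| = 9√29.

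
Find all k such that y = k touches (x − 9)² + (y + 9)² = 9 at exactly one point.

k = −12 or k = −6

For a tangent, require d(centre, line) = r = 3.
|0·9 + 1·(−9) − k| / √1 = 3
|k − (−9)| = 3, so k = −6 or k = −12.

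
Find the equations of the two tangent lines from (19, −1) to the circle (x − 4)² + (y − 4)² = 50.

A line y − (−1) = m(x − (19)) is tangent when its distance from (4, 4) is 5√2:
(−15m − (5))² = 50(m² + 1)
7m² + 6m − 1 = 0, so m = −1 or m = 1/7.
With m = −1: x + y = 18. With m = 1/7: x − 7y = 26.

x + y = 18 and x − 7y = 26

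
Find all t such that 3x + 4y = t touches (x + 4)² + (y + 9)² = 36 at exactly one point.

The line touches the circle iff its distance from (−4, −9) is 6:
|3·(−4) + 4·(−9) − t| / √25 = 6
|t − (−48)| = 6·5, so t = −18 or t = −78.

t = −78 or t = −18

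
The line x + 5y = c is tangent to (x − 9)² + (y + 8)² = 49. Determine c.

Tangency holds when the distance from the centre (9, −8) to the line equals the radius 7:
|1·9 + 5·(−8) − c| / √26 = 7
|c − (−31)| = 7√26.

c = −31 ± 7√26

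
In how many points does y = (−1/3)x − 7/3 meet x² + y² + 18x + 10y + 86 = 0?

0

d² = (1·(−9) + 3·(−5) − (−7))²/10 = 289/10; r² = 20.
Since d² > r², the line lies outside the circle.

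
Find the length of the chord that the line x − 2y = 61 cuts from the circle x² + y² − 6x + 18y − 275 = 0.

6√5

Centre (3, −9), r² = 365. Perpendicular distance d from centre to line = |−40| / √5 = 40/√5.
Half the chord is √(r² − d²) = √(45), so the full chord is 6√5.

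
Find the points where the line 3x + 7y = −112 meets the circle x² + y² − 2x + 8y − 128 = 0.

Express y = (−112 − 3x)/7 and substitute into the circle:
58x² + 406x = 0  ⟹  x² + 7x = 0
x = 0 or x = −7, giving (0, −16) and (−7, −13).

(−7, −13) and (0, −16)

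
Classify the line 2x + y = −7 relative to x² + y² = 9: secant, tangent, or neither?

neither

Substituting the line into the circle gives 5x² + 28x + 40 = 0.
Δ = 784 − 800 = −16.
No real roots: the line does not meet the circle.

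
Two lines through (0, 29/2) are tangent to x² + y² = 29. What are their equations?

Let a tangent through (0, 29/2) have slope m. Its distance from (0, 0) must equal √29:
[m·(0) − (−29/2)]² = 29(m² + 1)
4m² − 25 = 0, so m = 5/2 or m = −5/2.
Through (0, 29/2) these give 5x − 2y = −29 and 5x + 2y = 29.

5x − 2y = −29 and 5x + 2y = 29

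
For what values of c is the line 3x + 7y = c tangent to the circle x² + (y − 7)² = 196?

For a tangent, require d(centre, line) = r = 14.
|3·0 + 7·7 − c| / √58 = 14
|c − (49)| = 14√58.

c = 49 ± 14√58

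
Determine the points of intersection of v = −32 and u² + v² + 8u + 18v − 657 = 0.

(−19, −32) and (11, −32)

From the line, v = −32. Substituting:
u² + 8u − 209 = 0
u = 11 or u = −19, giving (11, −32) and (−19, −32).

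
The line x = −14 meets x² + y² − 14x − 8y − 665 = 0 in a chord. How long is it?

The line gives x = −14. Substituting into the circle:
y² − 8y − 273 = 0
y = 21 or y = −13, giving (−14, 21) and (−14, −13).
Chord length = distance between (−14, 21) and (−14, −13) = √1156 = 34.

34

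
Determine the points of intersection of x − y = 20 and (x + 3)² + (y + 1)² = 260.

(5, −15) and (11, −9)

From the line, y = x − 20. Substituting:
2x² − 32x + 110 = 0  ⟹  x² − 16x + 55 = 0
x = 11 or x = 5, giving (11, −9) and (5, −15).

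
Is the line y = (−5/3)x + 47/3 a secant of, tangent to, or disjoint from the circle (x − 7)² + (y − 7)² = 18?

secant

Substituting the line into the circle gives 34x² − 386x + 955 = 0.
Δ = 148996 − 129880 = 19116.
Two real roots: the line is a secant.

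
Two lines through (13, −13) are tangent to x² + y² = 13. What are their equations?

Write the tangent as mx − y + (−13 − m·(13)) = 0 and set its distance from the centre to √13:
(−13m − (13))² = 13(m² + 1)
6m² + 13m + 6 = 0, so m = −3/2 or m = −2/3.
With m = −3/2: 3x + 2y = 13. With m = −2/3: 2x + 3y = −13.

3x + 2y = 13 and 2x + 3y = −13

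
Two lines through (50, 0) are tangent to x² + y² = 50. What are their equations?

x + 7y = 50 and x − 7y = 50

Write the tangent as mx − y + (0 − m·(50)) = 0 and set its distance from the centre to 5√2:
[m·(−50) − (0)]² = 50(m² + 1)
49m² − 1 = 0, so m = −1/7 or m = 1/7.
With m = −1/7: x + 7y = 50. With m = 1/7: x − 7y = 50.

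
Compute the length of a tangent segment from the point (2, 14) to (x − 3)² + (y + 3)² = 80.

With centre O = (3, −3), |OP|² = 290 and r² = 80.
By the tangent–radius right angle, tangent length = √(|PO|² − r²) = √210.

√210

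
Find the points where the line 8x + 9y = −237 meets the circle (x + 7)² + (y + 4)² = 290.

Express y = (−237 − 8x)/9 and substitute into the circle:
145x² + 4350x + 20880 = 0  ⟹  x² + 30x + 144 = 0
x = −6 or x = −24, giving (−6, −21) and (−24, −5).

(−24, −5) and (−6, −21)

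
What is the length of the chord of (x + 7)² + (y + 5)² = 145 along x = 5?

The line gives x = 5. Substituting into the circle:
y² + 10y + 24 = 0
y = −4 or y = −6, giving (5, −4) and (5, −6).
|(5, −4) − (5, −6)| = √((0)² + (2)²) = 2.

2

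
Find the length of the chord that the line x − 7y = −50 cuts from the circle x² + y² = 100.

Express y = (50 + x)/7 and substitute into the circle:
50x² + 100x − 2400 = 0  ⟹  x² + 2x − 48 = 0
x = 6 or x = −8, giving (6, 8) and (−8, 6).
|(6, 8) − (−8, 6)| = √((14)² + (2)²) = 10√2.

10√2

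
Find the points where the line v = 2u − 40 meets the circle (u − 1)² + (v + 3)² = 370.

(10, −20) and (20, 0)

From the line, v = 2u − 40. Substituting:
5u² − 150u + 1000 = 0  ⟹  u² − 30u + 200 = 0
u = 20 or u = 10, giving (20, 0) and (10, −20).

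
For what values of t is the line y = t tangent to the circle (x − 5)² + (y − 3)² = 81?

The line touches the circle iff its distance from (5, 3) is 9:
|0·5 + 1·3 − t| / √1 = 9
|t − (3)| = 9, so t = 12 or t = −6.

t = −6 or t = 12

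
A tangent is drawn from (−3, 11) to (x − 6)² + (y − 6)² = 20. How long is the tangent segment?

√86

The centre is (6, 6) and r = 2√5. The square of the distance from P to the centre is 81 + 25 = 106.
The tangent meets the radius at right angles, so tangent² = |PO|² − r² = 106 − 20 = 86.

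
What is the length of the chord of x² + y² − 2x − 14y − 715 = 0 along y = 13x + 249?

The distance from (1, 7) to the line is 255/√170, and r² = 765.
Half the chord is √(r² − d²) = √(765/2), so the full chord is 3√170.

3√170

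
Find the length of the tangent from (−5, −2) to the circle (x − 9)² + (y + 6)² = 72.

The centre is (9, −6) and r = 6√2. The square of the distance from P to the centre is 196 + 16 = 212.
Power of the point: PT² = |PO|² − r² = 140, so PT = 2√35.

2√35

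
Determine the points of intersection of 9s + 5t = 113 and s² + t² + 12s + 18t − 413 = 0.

(7, 10) and (17, −8)

From the line, t = (113 − 9s)/5. Substituting:
106s² − 2544s + 12614 = 0  ⟹  s² − 24s + 119 = 0
s = 17 or s = 7, giving (17, −8) and (7, 10).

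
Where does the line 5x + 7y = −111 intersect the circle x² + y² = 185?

Express y = (−111 − 5x)/7 and substitute into the circle:
74x² + 1110x + 3256 = 0  ⟹  x² + 15x + 44 = 0
x = −4 or x = −11, giving (−4, −13) and (−11, −8).

(−11, −8) and (−4, −13)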